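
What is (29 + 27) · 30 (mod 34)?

29 + 27 = 56 ≡ 22 (mod 34)
22 · 30 = 660 ≡ 14 (mod 34)

14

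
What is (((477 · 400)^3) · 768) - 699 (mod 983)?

452

477 · 400 = 190800 ≡ 98 (mod 983)
(98)^3 ≡ 461 (mod 983)
461 · 768 = 354048 ≡ 168 (mod 983)
168 - 699 = -531 ≡ 452 (mod 983)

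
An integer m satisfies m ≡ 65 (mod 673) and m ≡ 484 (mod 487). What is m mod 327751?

35061

673⁻¹ mod 487: 673×343 ≡ 1 (mod 487), so 673⁻¹ ≡ 343.
m = 65 + 673×((484 − 65)×343 mod 487) = 65 + 673×52 = 35061.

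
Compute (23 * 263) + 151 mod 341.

62

23 * 263 = 6049 ≡ 252 (mod 341)
252 + 151 = 403 ≡ 62 (mod 341)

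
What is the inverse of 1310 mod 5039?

5039 = 3*1310 + 1109
1310 = 1*1109 + 201
1109 = 5*201 + 104
201 = 1*104 + 97
104 = 1*97 + 7
97 = 13*7 + 6
7 = 1*6 + 1
6 = 6*1 + 0
gcd(1310, 5039) = 1, so the inverse exists.
Bézout: 1 = 189*5039 − 727*1310.
So 1310⁻¹ ≡ −727 ≡ 4312 (mod 5039).

4312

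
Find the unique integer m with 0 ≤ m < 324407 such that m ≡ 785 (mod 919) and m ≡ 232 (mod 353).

919⁻¹ mod 353: 919×295 ≡ 1 (mod 353), so 919⁻¹ ≡ 295.
m = 785 + 919×((232 − 785)×295 mod 353) = 785 + 919×304 = 280161.
Check: 280161 mod 919 = 785, 280161 mod 353 = 232. ✓

280161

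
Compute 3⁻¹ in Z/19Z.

Run the extended Euclidean algorithm:
19 = 6*3 + 1
3 = 3*1 + 0
gcd(3, 19) = 1, so the inverse exists.
Back-substitute for 1:
1 = 1*19 − 6*3
So 3⁻¹ ≡ −6 ≡ 13 (mod 19).

13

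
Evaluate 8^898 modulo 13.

12

Compute successive squares:
898 in binary is 1110000010, i.e. 898 = 512 + 256 + 128 + 2.
8^1 ≡ 8 (mod 13)
8^2 ≡ 8^2 = 64 ≡ 12 (mod 13)
8^4 ≡ 12^2 = 144 ≡ 1 (mod 13)
8^8 ≡ 1^2 = 1 (mod 13)
8^16 ≡ 1^2 = 1 (mod 13)
8^32 ≡ 1^2 = 1 (mod 13)
8^64 ≡ 1^2 = 1 (mod 13)
8^128 ≡ 1^2 = 1 (mod 13)
8^256 ≡ 1^2 = 1 (mod 13)
8^512 ≡ 1^2 = 1 (mod 13)
8^898 = 8^512 * 8^256 * 8^128 * 8^2 ≡ 1 * 1 * 1 * 12 (mod 13).
Accumulate the product:
1 * 1 = 1
1 * 1 = 1
1 * 12 = 12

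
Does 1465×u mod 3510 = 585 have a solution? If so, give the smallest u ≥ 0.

585

gcd(1465, 3510) = 5, and 5 | 585, so solutions exist.
Divide through by 5: 293×u mod 702 = 117.
293⁻¹ ≡ 587 (mod 702).
u ≡ 587×117 ≡ 585 (mod 702).
The smallest non-negative solution is u = 585.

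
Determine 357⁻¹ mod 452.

452 = 1×357 + 95
357 = 3×95 + 72
95 = 1×72 + 23
72 = 3×23 + 3
23 = 7×3 + 2
3 = 1×2 + 1
2 = 2×1 + 0
gcd(357, 452) = 1, so the inverse exists.
Bézout: 1 = −124×452 + 157×357.
So 357⁻¹ ≡ 157 (mod 452).

157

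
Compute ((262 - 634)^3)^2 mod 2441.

2415

262 - 634 = -372 ≡ 2069 (mod 2441)
(2069)^3 ≡ 1842 (mod 2441)
(1842)^2 ≡ 2415 (mod 2441)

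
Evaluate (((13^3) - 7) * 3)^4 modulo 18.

(13)^3 ≡ 1 (mod 18)
1 - 7 = -6 ≡ 12 (mod 18)
12 * 3 = 36 ≡ 0 (mod 18)
(0)^4 ≡ 0 (mod 18)

0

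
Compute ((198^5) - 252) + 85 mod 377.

362

(198)^5 ≡ 152 (mod 377)
152 - 252 = -100 ≡ 277 (mod 377)
277 + 85 = 362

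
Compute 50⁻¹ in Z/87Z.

87 = 1·50 + 37
50 = 1·37 + 13
37 = 2·13 + 11
13 = 1·11 + 2
11 = 5·2 + 1
2 = 2·1 + 0
gcd(50, 87) = 1, so the inverse exists.
Back-substitute for 1:
1 = 1·11 − 5·2
  = −5·13 + 6·11
  = 6·37 − 17·13
  = −17·50 + 23·37
  = 23·87 − 40·50
So 50⁻¹ ≡ −40 ≡ 47 (mod 87).

47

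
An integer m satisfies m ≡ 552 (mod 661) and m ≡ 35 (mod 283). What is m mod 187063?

661⁻¹ mod 283: 661×143 ≡ 1 (mod 283), so 661⁻¹ ≡ 143.
m = 552 + 661×((35 − 552)×143 mod 283) = 552 + 661×215 = 142667.

142667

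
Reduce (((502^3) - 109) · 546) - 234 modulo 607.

125

(502)^3 ≡ 531 (mod 607)
531 - 109 = 422
422 · 546 = 230412 ≡ 359 (mod 607)
359 - 234 = 125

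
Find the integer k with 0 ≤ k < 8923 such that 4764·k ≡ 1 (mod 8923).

5988

By the extended Euclidean algorithm:
8923 = 1*4764 + 4159
4764 = 1*4159 + 605
4159 = 6*605 + 529
605 = 1*529 + 76
529 = 6*76 + 73
76 = 1*73 + 3
73 = 24*3 + 1
3 = 3*1 + 0
gcd(4764, 8923) = 1, so the inverse exists.
Back-substitute for 1:
1 = 1*73 − 24*3
  = −24*76 + 25*73
  = 25*529 − 174*76
  = −174*605 + 199*529
  = 199*4159 − 1368*605
  = −1368*4764 + 1567*4159
  = 1567*8923 − 2935*4764
So 4764⁻¹ ≡ −2935 ≡ 5988 (mod 8923).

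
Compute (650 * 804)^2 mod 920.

650 * 804 = 522600 ≡ 40 (mod 920)
(40)^2 ≡ 680 (mod 920)

680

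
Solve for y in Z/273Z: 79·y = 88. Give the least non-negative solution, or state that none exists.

gcd(79, 273) = 1, so a unique solution mod 273 exists.
79⁻¹ ≡ 235 (mod 273).
y ≡ 235·88 ≡ 205 (mod 273).

205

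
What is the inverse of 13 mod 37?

20

By the extended Euclidean algorithm:
37 = 2*13 + 11
13 = 1*11 + 2
11 = 5*2 + 1
2 = 2*1 + 0
gcd(13, 37) = 1, so the inverse exists.
Back-substitute for 1:
1 = 1*11 − 5*2
  = −5*13 + 6*11
  = 6*37 − 17*13
So 13⁻¹ ≡ −17 ≡ 20 (mod 37).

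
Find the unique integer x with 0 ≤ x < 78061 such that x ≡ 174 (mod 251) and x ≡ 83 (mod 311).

251⁻¹ mod 311: 251*57 ≡ 1 (mod 311), so 251⁻¹ ≡ 57.
x = 174 + 251*((83 − 174)*57 mod 311) = 174 + 251*100 = 25274.
Check: 25274 mod 251 = 174, 25274 mod 311 = 83. ✓

25274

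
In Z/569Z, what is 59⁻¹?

By the extended Euclidean algorithm:
569 = 9×59 + 38
59 = 1×38 + 21
38 = 1×21 + 17
21 = 1×17 + 4
17 = 4×4 + 1
4 = 4×1 + 0
gcd(59, 569) = 1, so the inverse exists.
Back-substitute for 1:
1 = 1×17 − 4×4
  = −4×21 + 5×17
  = 5×38 − 9×21
  = −9×59 + 14×38
  = 14×569 − 135×59
So 59⁻¹ ≡ −135 ≡ 434 (mod 569).

434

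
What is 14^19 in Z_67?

By square-and-multiply:
19 in binary is 10011, i.e. 19 = 16 + 2 + 1.
14^1 ≡ 14 (mod 67)
14^2 ≡ 14^2 = 196 ≡ 62 (mod 67)
14^4 ≡ 62^2 = 3844 ≡ 25 (mod 67)
14^8 ≡ 25^2 = 625 ≡ 22 (mod 67)
14^16 ≡ 22^2 = 484 ≡ 15 (mod 67)
14^19 = 14^16 × 14^2 × 14^1 ≡ 15 × 62 × 14 (mod 67).
Accumulate the product:
15 × 62 = 930 ≡ 59
59 × 14 = 826 ≡ 22

22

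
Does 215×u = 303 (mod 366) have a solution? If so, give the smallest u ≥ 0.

gcd(215, 366) = 1, so a unique solution mod 366 exists.
215⁻¹ ≡ 143 (mod 366).
u ≡ 143×303 ≡ 141 (mod 366).

141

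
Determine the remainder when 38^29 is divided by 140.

Using repeated squaring:
29 in binary is 11101, i.e. 29 = 16 + 8 + 4 + 1.
38^1 ≡ 38 (mod 140)
38^2 ≡ 38^2 = 1444 ≡ 44 (mod 140)
38^4 ≡ 44^2 = 1936 ≡ 116 (mod 140)
38^8 ≡ 116^2 = 13456 ≡ 16 (mod 140)
38^16 ≡ 16^2 = 256 ≡ 116 (mod 140)
38^29 = 38^16 · 38^8 · 38^4 · 38^1 ≡ 116 · 16 · 116 · 38 (mod 140).
Accumulate the product:
116 · 16 = 1856 ≡ 36
36 · 116 = 4176 ≡ 116
116 · 38 = 4408 ≡ 68

68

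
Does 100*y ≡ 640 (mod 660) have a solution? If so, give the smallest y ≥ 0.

gcd(100, 660) = 20, and 20 | 640, so solutions exist.
Divide through by 20: 5*y ≡ 32 mod 33.
5⁻¹ ≡ 20 (mod 33).
y ≡ 20*32 ≡ 13 (mod 33).
The smallest non-negative solution is y = 13.

13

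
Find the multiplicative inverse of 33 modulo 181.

Run the extended Euclidean algorithm:
181 = 5·33 + 16
33 = 2·16 + 1
16 = 16·1 + 0
gcd(33, 181) = 1, so the inverse exists.
Bézout: 1 = −2·181 + 11·33.
So 33⁻¹ ≡ 11 (mod 181).

11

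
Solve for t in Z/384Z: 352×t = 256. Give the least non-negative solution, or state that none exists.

gcd(352, 384) = 32, and 32 | 256, so solutions exist.
Divide through by 32: 11×t = 8 (mod 12).
11⁻¹ ≡ 11 (mod 12).
t ≡ 11×8 ≡ 4 (mod 12).
The smallest non-negative solution is t = 4.

4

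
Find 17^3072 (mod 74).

63

Compute successive squares:
3072 in binary is 110000000000, i.e. 3072 = 2048 + 1024.
17^1 ≡ 17 (mod 74)
17^2 ≡ 17^2 = 289 ≡ 67 (mod 74)
17^4 ≡ 67^2 = 4489 ≡ 49 (mod 74)
17^8 ≡ 49^2 = 2401 ≡ 33 (mod 74)
17^16 ≡ 33^2 = 1089 ≡ 53 (mod 74)
17^32 ≡ 53^2 = 2809 ≡ 71 (mod 74)
17^64 ≡ 71^2 = 5041 ≡ 9 (mod 74)
17^128 ≡ 9^2 = 81 ≡ 7 (mod 74)
17^256 ≡ 7^2 = 49 (mod 74)
17^512 ≡ 49^2 = 2401 ≡ 33 (mod 74)
17^1024 ≡ 33^2 = 1089 ≡ 53 (mod 74)
17^2048 ≡ 53^2 = 2809 ≡ 71 (mod 74)
17^3072 = 17^2048 · 17^1024 ≡ 71 · 53 (mod 74).
71 · 53 = 3763 ≡ 63 (mod 74).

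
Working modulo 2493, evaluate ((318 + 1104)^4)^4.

27

318 + 1104 = 1422
(1422)^4 ≡ 810 (mod 2493)
(810)^4 ≡ 27 (mod 2493)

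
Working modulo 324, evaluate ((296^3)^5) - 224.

180

(296)^3 ≡ 80 (mod 324)
(80)^5 ≡ 80 (mod 324)
80 - 224 = -144 ≡ 180 (mod 324)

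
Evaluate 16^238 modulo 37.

By square-and-multiply:
238 in binary is 11101110, i.e. 238 = 128 + 64 + 32 + 8 + 4 + 2.
16^1 ≡ 16 (mod 37)
16^2 ≡ 16^2 = 256 ≡ 34 (mod 37)
16^4 ≡ 34^2 = 1156 ≡ 9 (mod 37)
16^8 ≡ 9^2 = 81 ≡ 7 (mod 37)
16^16 ≡ 7^2 = 49 ≡ 12 (mod 37)
16^32 ≡ 12^2 = 144 ≡ 33 (mod 37)
16^64 ≡ 33^2 = 1089 ≡ 16 (mod 37)
16^128 ≡ 16^2 = 256 ≡ 34 (mod 37)
16^238 = 16^128 × 16^64 × 16^32 × 16^8 × 16^4 × 16^2 ≡ 34 × 16 × 33 × 7 × 9 × 34 (mod 37).
Accumulate the product:
34 × 16 = 544 ≡ 26
26 × 33 = 858 ≡ 7
7 × 7 = 49 ≡ 12
12 × 9 = 108 ≡ 34
34 × 34 = 1156 ≡ 9

9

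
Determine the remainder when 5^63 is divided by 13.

8

Compute successive squares:
5^1 ≡ 5 (mod 13)
5^2 ≡ 5^2 = 25 ≡ 12 (mod 13)
5^4 ≡ 12^2 = 144 ≡ 1 (mod 13)
5^8 ≡ 1^2 = 1 (mod 13)
5^16 ≡ 1^2 = 1 (mod 13)
5^32 ≡ 1^2 = 1 (mod 13)
5^63 = 5^32 × 5^16 × 5^8 × 5^4 × 5^2 × 5^1 ≡ 1 × 1 × 1 × 1 × 12 × 5 (mod 13).
Accumulate the product:
1 × 1 = 1
1 × 1 = 1
1 × 1 = 1
1 × 12 = 12
12 × 5 = 60 ≡ 8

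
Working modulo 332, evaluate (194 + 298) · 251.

320

194 + 298 = 492 ≡ 160 (mod 332)
160 · 251 = 40160 ≡ 320 (mod 332)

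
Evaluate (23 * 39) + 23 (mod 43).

23 * 39 = 897 ≡ 37 (mod 43)
37 + 23 = 60 ≡ 17 (mod 43)

17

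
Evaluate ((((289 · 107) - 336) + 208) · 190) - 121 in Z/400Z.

129

289 · 107 = 30923 ≡ 123 (mod 400)
123 - 336 = -213 ≡ 187 (mod 400)
187 + 208 = 395
395 · 190 = 75050 ≡ 250 (mod 400)
250 - 121 = 129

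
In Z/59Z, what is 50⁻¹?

13

By the extended Euclidean algorithm:
59 = 1*50 + 9
50 = 5*9 + 5
9 = 1*5 + 4
5 = 1*4 + 1
4 = 4*1 + 0
gcd(50, 59) = 1, so the inverse exists.
Back-substitute for 1:
1 = 1*5 − 1*4
  = −1*9 + 2*5
  = 2*50 − 11*9
  = −11*59 + 13*50
So 50⁻¹ ≡ 13 (mod 59).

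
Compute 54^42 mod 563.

52

54^1 ≡ 54 (mod 563)
54^2 ≡ 54^2 = 2916 ≡ 101 (mod 563)
54^4 ≡ 101^2 = 10201 ≡ 67 (mod 563)
54^8 ≡ 67^2 = 4489 ≡ 548 (mod 563)
54^16 ≡ 548^2 = 300304 ≡ 225 (mod 563)
54^32 ≡ 225^2 = 50625 ≡ 518 (mod 563)
54^42 = 54^32 × 54^8 × 54^2 ≡ 518 × 548 × 101 (mod 563).
Accumulate the product:
518 × 548 = 283864 ≡ 112
112 × 101 = 11312 ≡ 52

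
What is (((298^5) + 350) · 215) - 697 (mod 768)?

(298)^5 ≡ 160 (mod 768)
160 + 350 = 510
510 · 215 = 109650 ≡ 594 (mod 768)
594 - 697 = -103 ≡ 665 (mod 768)

665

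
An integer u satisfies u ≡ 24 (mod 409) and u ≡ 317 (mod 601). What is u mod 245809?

220884

409⁻¹ mod 601: 409*529 ≡ 1 (mod 601), so 409⁻¹ ≡ 529.
u = 24 + 409*((317 − 24)*529 mod 601) = 24 + 409*540 = 220884.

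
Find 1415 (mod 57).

1415 = 24*57 + 47, so 1415 ≡ 47 (mod 57).

47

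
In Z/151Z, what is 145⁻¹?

25

151 = 1·145 + 6
145 = 24·6 + 1
6 = 6·1 + 0
gcd(145, 151) = 1, so the inverse exists.
Back-substitute for 1:
1 = 1·145 − 24·6
  = −24·151 + 25·145
So 145⁻¹ ≡ 25 (mod 151).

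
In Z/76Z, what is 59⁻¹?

Apply the Euclidean algorithm and back-substitute:
76 = 1*59 + 17
59 = 3*17 + 8
17 = 2*8 + 1
8 = 8*1 + 0
gcd(59, 76) = 1, so the inverse exists.
Back-substitute for 1:
1 = 1*17 − 2*8
  = −2*59 + 7*17
  = 7*76 − 9*59
So 59⁻¹ ≡ −9 ≡ 67 (mod 76).

67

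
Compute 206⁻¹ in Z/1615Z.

196

Apply the Euclidean algorithm and back-substitute:
1615 = 7*206 + 173
206 = 1*173 + 33
173 = 5*33 + 8
33 = 4*8 + 1
8 = 8*1 + 0
gcd(206, 1615) = 1, so the inverse exists.
Bézout: 1 = −25*1615 + 196*206.
So 206⁻¹ ≡ 196 (mod 1615).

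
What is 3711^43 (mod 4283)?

2408

Using repeated squaring:
3711^1 ≡ 3711 (mod 4283)
3711^2 ≡ 3711^2 = 13771521 ≡ 1676 (mod 4283)
3711^4 ≡ 1676^2 = 2808976 ≡ 3611 (mod 4283)
3711^8 ≡ 3611^2 = 13039321 ≡ 1869 (mod 4283)
3711^16 ≡ 1869^2 = 3493161 ≡ 2516 (mod 4283)
3711^32 ≡ 2516^2 = 6330256 ≡ 4265 (mod 4283)
3711^43 = 3711^32 · 3711^8 · 3711^2 · 3711^1 ≡ 4265 · 1869 · 1676 · 3711 (mod 4283).
Accumulate the product:
4265 · 1869 = 7971285 ≡ 622
622 · 1676 = 1042472 ≡ 1703
1703 · 3711 = 6319833 ≡ 2408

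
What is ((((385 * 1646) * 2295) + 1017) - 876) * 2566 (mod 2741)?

385 * 1646 = 633710 ≡ 539 (mod 2741)
539 * 2295 = 1237005 ≡ 814 (mod 2741)
814 + 1017 = 1831
1831 - 876 = 955
955 * 2566 = 2450530 ≡ 76 (mod 2741)

76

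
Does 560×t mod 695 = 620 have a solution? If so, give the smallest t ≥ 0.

16

gcd(560, 695) = 5, and 5 | 620, so solutions exist.
Divide through by 5: 112×t ≡ 124 mod 139.
112⁻¹ ≡ 36 (mod 139).
t ≡ 36×124 ≡ 16 (mod 139).
The smallest non-negative solution is t = 16.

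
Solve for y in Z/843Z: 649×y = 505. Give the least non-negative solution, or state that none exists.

gcd(649, 843) = 1, so a unique solution mod 843 exists.
649⁻¹ ≡ 604 (mod 843).
y ≡ 604×505 ≡ 697 (mod 843).

697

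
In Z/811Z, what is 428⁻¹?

775

Run the extended Euclidean algorithm:
811 = 1*428 + 383
428 = 1*383 + 45
383 = 8*45 + 23
45 = 1*23 + 22
23 = 1*22 + 1
22 = 22*1 + 0
gcd(428, 811) = 1, so the inverse exists.
Back-substitute for 1:
1 = 1*23 − 1*22
  = −1*45 + 2*23
  = 2*383 − 17*45
  = −17*428 + 19*383
  = 19*811 − 36*428
So 428⁻¹ ≡ −36 ≡ 775 (mod 811).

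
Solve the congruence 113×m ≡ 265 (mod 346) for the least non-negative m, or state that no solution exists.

gcd(113, 346) = 1, so a unique solution mod 346 exists.
113⁻¹ ≡ 49 (mod 346).
m ≡ 49×265 ≡ 183 (mod 346).

183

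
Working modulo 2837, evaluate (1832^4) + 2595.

2567

(1832)^4 ≡ 2809 (mod 2837)
2809 + 2595 = 5404 ≡ 2567 (mod 2837)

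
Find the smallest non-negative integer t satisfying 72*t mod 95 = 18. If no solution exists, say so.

gcd(72, 95) = 1, so a unique solution mod 95 exists.
72⁻¹ ≡ 33 (mod 95).
t ≡ 33*18 ≡ 24 (mod 95).

24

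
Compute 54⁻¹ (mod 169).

169 = 3×54 + 7
54 = 7×7 + 5
7 = 1×5 + 2
5 = 2×2 + 1
2 = 2×1 + 0
gcd(54, 169) = 1, so the inverse exists.
Bézout: 1 = −23×169 + 72×54.
So 54⁻¹ ≡ 72 (mod 169).

72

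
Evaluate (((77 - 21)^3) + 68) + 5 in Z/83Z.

77 - 21 = 56
(56)^3 ≡ 71 (mod 83)
71 + 68 = 139 ≡ 56 (mod 83)
56 + 5 = 61

61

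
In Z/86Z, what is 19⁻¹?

77

Apply the Euclidean algorithm and back-substitute:
86 = 4·19 + 10
19 = 1·10 + 9
10 = 1·9 + 1
9 = 9·1 + 0
gcd(19, 86) = 1, so the inverse exists.
Bézout: 1 = 2·86 − 9·19.
So 19⁻¹ ≡ −9 ≡ 77 (mod 86).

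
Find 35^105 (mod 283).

Compute successive squares:
105 in binary is 1101001, i.e. 105 = 64 + 32 + 8 + 1.
35^1 ≡ 35 (mod 283)
35^2 ≡ 35^2 = 1225 ≡ 93 (mod 283)
35^4 ≡ 93^2 = 8649 ≡ 159 (mod 283)
35^8 ≡ 159^2 = 25281 ≡ 94 (mod 283)
35^16 ≡ 94^2 = 8836 ≡ 63 (mod 283)
35^32 ≡ 63^2 = 3969 ≡ 7 (mod 283)
35^64 ≡ 7^2 = 49 (mod 283)
35^105 = 35^64 · 35^32 · 35^8 · 35^1 ≡ 49 · 7 · 94 · 35 (mod 283).
Accumulate the product:
49 · 7 = 343 ≡ 60
60 · 94 = 5640 ≡ 263
263 · 35 = 9205 ≡ 149

149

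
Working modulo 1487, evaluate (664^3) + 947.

(664)^3 ≡ 332 (mod 1487)
332 + 947 = 1279

1279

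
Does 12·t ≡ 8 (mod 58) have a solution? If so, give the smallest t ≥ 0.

20

gcd(12, 58) = 2, and 2 | 8, so solutions exist.
Divide through by 2: 6·t = 4 (mod 29).
6⁻¹ ≡ 5 (mod 29).
t ≡ 5·4 ≡ 20 (mod 29).
The smallest non-negative solution is t = 20.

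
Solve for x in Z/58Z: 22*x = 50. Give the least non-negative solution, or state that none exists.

gcd(22, 58) = 2, and 2 | 50, so solutions exist.
Divide through by 2: 11*x ≡ 25 (mod 29).
11⁻¹ ≡ 8 (mod 29).
x ≡ 8*25 ≡ 26 (mod 29).
The smallest non-negative solution is x = 26.

26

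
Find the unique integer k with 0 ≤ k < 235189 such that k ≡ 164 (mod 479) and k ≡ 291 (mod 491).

93090

479⁻¹ mod 491: 479·450 ≡ 1 (mod 491), so 479⁻¹ ≡ 450.
k = 164 + 479·((291 − 164)·450 mod 491) = 164 + 479·194 = 93090.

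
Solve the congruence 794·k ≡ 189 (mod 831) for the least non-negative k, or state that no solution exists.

gcd(794, 831) = 1, so a unique solution mod 831 exists.
794⁻¹ ≡ 539 (mod 831).
k ≡ 539·189 ≡ 489 (mod 831).

489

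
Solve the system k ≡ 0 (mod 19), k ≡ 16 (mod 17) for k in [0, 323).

19⁻¹ mod 17: 19*9 ≡ 1 (mod 17), so 19⁻¹ ≡ 9.
k = 0 + 19*((16 − 0)*9 mod 17) = 0 + 19*8 = 152.

152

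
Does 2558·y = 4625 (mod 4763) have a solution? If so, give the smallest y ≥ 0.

2320

gcd(2558, 4763) = 1, so a unique solution mod 4763 exists.
2558⁻¹ ≡ 1916 (mod 4763).
y ≡ 1916·4625 ≡ 2320 (mod 4763).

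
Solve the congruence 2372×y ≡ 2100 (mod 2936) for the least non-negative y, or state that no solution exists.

293

gcd(2372, 2936) = 4, and 4 | 2100, so solutions exist.
Divide through by 4: 593×y ≡ 525 mod 734.
593⁻¹ ≡ 557 (mod 734).
y ≡ 557×525 ≡ 293 (mod 734).
The smallest non-negative solution is y = 293.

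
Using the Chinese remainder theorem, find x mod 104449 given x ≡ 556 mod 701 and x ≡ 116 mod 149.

701⁻¹ mod 149: 701*44 ≡ 1 (mod 149), so 701⁻¹ ≡ 44.
x = 556 + 701*((116 − 556)*44 mod 149) = 556 + 701*10 = 7566.

7566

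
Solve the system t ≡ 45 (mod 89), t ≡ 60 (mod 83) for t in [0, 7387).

3961

89⁻¹ mod 83: 89·14 ≡ 1 (mod 83), so 89⁻¹ ≡ 14.
t = 45 + 89·((60 − 45)·14 mod 83) = 45 + 89·44 = 3961.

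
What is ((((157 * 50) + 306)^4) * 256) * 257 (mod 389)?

157 * 50 = 7850 ≡ 70 (mod 389)
70 + 306 = 376
(376)^4 ≡ 164 (mod 389)
164 * 256 = 41984 ≡ 361 (mod 389)
361 * 257 = 92777 ≡ 195 (mod 389)

195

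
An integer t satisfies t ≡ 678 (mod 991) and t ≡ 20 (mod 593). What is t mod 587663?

991⁻¹ mod 593: 991×371 ≡ 1 (mod 593), so 991⁻¹ ≡ 371.
t = 678 + 991×((20 − 678)×371 mod 593) = 678 + 991×198 = 196896.

196896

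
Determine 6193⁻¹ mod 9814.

1263

Apply the Euclidean algorithm and back-substitute:
9814 = 1·6193 + 3621
6193 = 1·3621 + 2572
3621 = 1·2572 + 1049
2572 = 2·1049 + 474
1049 = 2·474 + 101
474 = 4·101 + 70
101 = 1·70 + 31
70 = 2·31 + 8
31 = 3·8 + 7
8 = 1·7 + 1
7 = 7·1 + 0
gcd(6193, 9814) = 1, so the inverse exists.
Back-substitute for 1:
1 = 1·8 − 1·7
  = −1·31 + 4·8
  = 4·70 − 9·31
  = −9·101 + 13·70
  = 13·474 − 61·101
  = −61·1049 + 135·474
  = 135·2572 − 331·1049
  = −331·3621 + 466·2572
  = 466·6193 − 797·3621
  = −797·9814 + 1263·6193
So 6193⁻¹ ≡ 1263 (mod 9814).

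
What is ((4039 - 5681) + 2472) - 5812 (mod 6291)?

1309

4039 - 5681 = -1642 ≡ 4649 (mod 6291)
4649 + 2472 = 7121 ≡ 830 (mod 6291)
830 - 5812 = -4982 ≡ 1309 (mod 6291)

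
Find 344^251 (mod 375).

By square-and-multiply:
251 in binary is 11111011, i.e. 251 = 128 + 64 + 32 + 16 + 8 + 2 + 1.
344^1 ≡ 344 (mod 375)
344^2 ≡ 344^2 = 118336 ≡ 211 (mod 375)
344^4 ≡ 211^2 = 44521 ≡ 271 (mod 375)
344^8 ≡ 271^2 = 73441 ≡ 316 (mod 375)
344^16 ≡ 316^2 = 99856 ≡ 106 (mod 375)
344^32 ≡ 106^2 = 11236 ≡ 361 (mod 375)
344^64 ≡ 361^2 = 130321 ≡ 196 (mod 375)
344^128 ≡ 196^2 = 38416 ≡ 166 (mod 375)
344^251 = 344^128 × 344^64 × 344^32 × 344^16 × 344^8 × 344^2 × 344^1 ≡ 166 × 196 × 361 × 106 × 316 × 211 × 344 (mod 375).
Accumulate the product:
166 × 196 = 32536 ≡ 286
286 × 361 = 103246 ≡ 121
121 × 106 = 12826 ≡ 76
76 × 316 = 24016 ≡ 16
16 × 211 = 3376 ≡ 1
1 × 344 = 344

344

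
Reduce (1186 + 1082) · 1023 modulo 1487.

444

1186 + 1082 = 2268 ≡ 781 (mod 1487)
781 · 1023 = 798963 ≡ 444 (mod 1487)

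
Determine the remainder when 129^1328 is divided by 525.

129^1 ≡ 129 (mod 525)
129^2 ≡ 129^2 = 16641 ≡ 366 (mod 525)
129^4 ≡ 366^2 = 133956 ≡ 81 (mod 525)
129^8 ≡ 81^2 = 6561 ≡ 261 (mod 525)
129^16 ≡ 261^2 = 68121 ≡ 396 (mod 525)
129^32 ≡ 396^2 = 156816 ≡ 366 (mod 525)
129^64 ≡ 366^2 = 133956 ≡ 81 (mod 525)
129^128 ≡ 81^2 = 6561 ≡ 261 (mod 525)
129^256 ≡ 261^2 = 68121 ≡ 396 (mod 525)
129^512 ≡ 396^2 = 156816 ≡ 366 (mod 525)
129^1024 ≡ 366^2 = 133956 ≡ 81 (mod 525)
129^1328 = 129^1024 · 129^256 · 129^32 · 129^16 ≡ 81 · 396 · 366 · 396 (mod 525).
Accumulate the product:
81 · 396 = 32076 ≡ 51
51 · 366 = 18666 ≡ 291
291 · 396 = 115236 ≡ 261

261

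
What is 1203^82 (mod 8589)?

Using repeated squaring:
82 in binary is 1010010, i.e. 82 = 64 + 16 + 2.
1203^1 ≡ 1203 (mod 8589)
1203^2 ≡ 1203^2 = 1447209 ≡ 4257 (mod 8589)
1203^4 ≡ 4257^2 = 18122049 ≡ 7848 (mod 8589)
1203^8 ≡ 7848^2 = 61591104 ≡ 7974 (mod 8589)
1203^16 ≡ 7974^2 = 63584676 ≡ 309 (mod 8589)
1203^32 ≡ 309^2 = 95481 ≡ 1002 (mod 8589)
1203^64 ≡ 1002^2 = 1004004 ≡ 7680 (mod 8589)
1203^82 = 1203^64 · 1203^16 · 1203^2 ≡ 7680 · 309 · 4257 (mod 8589).
Accumulate the product:
7680 · 309 = 2373120 ≡ 2556
2556 · 4257 = 10880892 ≡ 7218

7218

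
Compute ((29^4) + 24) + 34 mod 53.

(29)^4 ≡ 49 (mod 53)
49 + 24 = 73 ≡ 20 (mod 53)
20 + 34 = 54 ≡ 1 (mod 53)

1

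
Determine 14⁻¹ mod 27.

2

27 = 1·14 + 13
14 = 1·13 + 1
13 = 13·1 + 0
gcd(14, 27) = 1, so the inverse exists.
Bézout: 1 = −1·27 + 2·14.
So 14⁻¹ ≡ 2 (mod 27).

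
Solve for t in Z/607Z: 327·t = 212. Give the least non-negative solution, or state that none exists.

164

gcd(327, 607) = 1, so a unique solution mod 607 exists.
327⁻¹ ≡ 310 (mod 607).
t ≡ 310·212 ≡ 164 (mod 607).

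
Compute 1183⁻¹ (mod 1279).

413

Apply the Euclidean algorithm and back-substitute:
1279 = 1×1183 + 96
1183 = 12×96 + 31
96 = 3×31 + 3
31 = 10×3 + 1
3 = 3×1 + 0
gcd(1183, 1279) = 1, so the inverse exists.
Back-substitute for 1:
1 = 1×31 − 10×3
  = −10×96 + 31×31
  = 31×1183 − 382×96
  = −382×1279 + 413×1183
So 1183⁻¹ ≡ 413 (mod 1279).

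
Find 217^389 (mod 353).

By square-and-multiply:
217^1 ≡ 217 (mod 353)
217^2 ≡ 217^2 = 47089 ≡ 140 (mod 353)
217^4 ≡ 140^2 = 19600 ≡ 185 (mod 353)
217^8 ≡ 185^2 = 34225 ≡ 337 (mod 353)
217^16 ≡ 337^2 = 113569 ≡ 256 (mod 353)
217^32 ≡ 256^2 = 65536 ≡ 231 (mod 353)
217^64 ≡ 231^2 = 53361 ≡ 58 (mod 353)
217^128 ≡ 58^2 = 3364 ≡ 187 (mod 353)
217^256 ≡ 187^2 = 34969 ≡ 22 (mod 353)
217^389 = 217^256 · 217^128 · 217^4 · 217^1 ≡ 22 · 187 · 185 · 217 (mod 353).
Accumulate the product:
22 · 187 = 4114 ≡ 231
231 · 185 = 42735 ≡ 22
22 · 217 = 4774 ≡ 185

185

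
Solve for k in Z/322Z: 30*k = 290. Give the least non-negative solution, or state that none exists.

gcd(30, 322) = 2, and 2 | 290, so solutions exist.
Divide through by 2: 15*k ≡ 145 (mod 161).
15⁻¹ ≡ 43 (mod 161).
k ≡ 43*145 ≡ 117 (mod 161).
The smallest non-negative solution is k = 117.

117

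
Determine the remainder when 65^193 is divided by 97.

By square-and-multiply:
193 in binary is 11000001, i.e. 193 = 128 + 64 + 1.
65^1 ≡ 65 (mod 97)
65^2 ≡ 65^2 = 4225 ≡ 54 (mod 97)
65^4 ≡ 54^2 = 2916 ≡ 6 (mod 97)
65^8 ≡ 6^2 = 36 (mod 97)
65^16 ≡ 36^2 = 1296 ≡ 35 (mod 97)
65^32 ≡ 35^2 = 1225 ≡ 61 (mod 97)
65^64 ≡ 61^2 = 3721 ≡ 35 (mod 97)
65^128 ≡ 35^2 = 1225 ≡ 61 (mod 97)
65^193 = 65^128 * 65^64 * 65^1 ≡ 61 * 35 * 65 (mod 97).
Accumulate the product:
61 * 35 = 2135 ≡ 1
1 * 65 = 65

65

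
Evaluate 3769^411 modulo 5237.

411 in binary is 110011011, i.e. 411 = 256 + 128 + 16 + 8 + 2 + 1.
3769^1 ≡ 3769 (mod 5237)
3769^2 ≡ 3769^2 = 14205361 ≡ 2617 (mod 5237)
3769^4 ≡ 2617^2 = 6848689 ≡ 3930 (mod 5237)
3769^8 ≡ 3930^2 = 15444900 ≡ 987 (mod 5237)
3769^16 ≡ 987^2 = 974169 ≡ 87 (mod 5237)
3769^32 ≡ 87^2 = 7569 ≡ 2332 (mod 5237)
3769^64 ≡ 2332^2 = 5438224 ≡ 2218 (mod 5237)
3769^128 ≡ 2218^2 = 4919524 ≡ 1981 (mod 5237)
3769^256 ≡ 1981^2 = 3924361 ≡ 1848 (mod 5237)
3769^411 = 3769^256 · 3769^128 · 3769^16 · 3769^8 · 3769^2 · 3769^1 ≡ 1848 · 1981 · 87 · 987 · 2617 · 3769 (mod 5237).
Accumulate the product:
1848 · 1981 = 3660888 ≡ 225
225 · 87 = 19575 ≡ 3864
3864 · 987 = 3813768 ≡ 1232
1232 · 2617 = 3224144 ≡ 3389
3389 · 3769 = 12773141 ≡ 98

98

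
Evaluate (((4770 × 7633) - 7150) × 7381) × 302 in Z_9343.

4770 × 7633 = 36409410 ≡ 9082 (mod 9343)
9082 - 7150 = 1932
1932 × 7381 = 14260092 ≡ 2674 (mod 9343)
2674 × 302 = 807548 ≡ 4050 (mod 9343)

4050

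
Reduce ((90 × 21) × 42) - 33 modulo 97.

1

90 × 21 = 1890 ≡ 47 (mod 97)
47 × 42 = 1974 ≡ 34 (mod 97)
34 - 33 = 1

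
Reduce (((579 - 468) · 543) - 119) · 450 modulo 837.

720

579 - 468 = 111
111 · 543 = 60273 ≡ 9 (mod 837)
9 - 119 = -110 ≡ 727 (mod 837)
727 · 450 = 327150 ≡ 720 (mod 837)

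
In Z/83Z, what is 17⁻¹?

44

83 = 4×17 + 15
17 = 1×15 + 2
15 = 7×2 + 1
2 = 2×1 + 0
gcd(17, 83) = 1, so the inverse exists.
Bézout: 1 = 8×83 − 39×17.
So 17⁻¹ ≡ −39 ≡ 44 (mod 83).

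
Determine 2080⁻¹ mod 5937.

By the extended Euclidean algorithm:
5937 = 2*2080 + 1777
2080 = 1*1777 + 303
1777 = 5*303 + 262
303 = 1*262 + 41
262 = 6*41 + 16
41 = 2*16 + 9
16 = 1*9 + 7
9 = 1*7 + 2
7 = 3*2 + 1
2 = 2*1 + 0
gcd(2080, 5937) = 1, so the inverse exists.
Back-substitute for 1:
1 = 1*7 − 3*2
  = −3*9 + 4*7
  = 4*16 − 7*9
  = −7*41 + 18*16
  = 18*262 − 115*41
  = −115*303 + 133*262
  = 133*1777 − 780*303
  = −780*2080 + 913*1777
  = 913*5937 − 2606*2080
So 2080⁻¹ ≡ −2606 ≡ 3331 (mod 5937).

3331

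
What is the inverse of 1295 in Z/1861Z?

1450

By the extended Euclidean algorithm:
1861 = 1·1295 + 566
1295 = 2·566 + 163
566 = 3·163 + 77
163 = 2·77 + 9
77 = 8·9 + 5
9 = 1·5 + 4
5 = 1·4 + 1
4 = 4·1 + 0
gcd(1295, 1861) = 1, so the inverse exists.
Bézout: 1 = 286·1861 − 411·1295.
So 1295⁻¹ ≡ −411 ≡ 1450 (mod 1861).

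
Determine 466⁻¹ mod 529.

487

529 = 1×466 + 63
466 = 7×63 + 25
63 = 2×25 + 13
25 = 1×13 + 12
13 = 1×12 + 1
12 = 12×1 + 0
gcd(466, 529) = 1, so the inverse exists.
Bézout: 1 = 37×529 − 42×466.
So 466⁻¹ ≡ −42 ≡ 487 (mod 529).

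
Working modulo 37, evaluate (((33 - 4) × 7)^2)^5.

3

33 - 4 = 29
29 × 7 = 203 ≡ 18 (mod 37)
(18)^2 ≡ 28 (mod 37)
(28)^5 ≡ 3 (mod 37)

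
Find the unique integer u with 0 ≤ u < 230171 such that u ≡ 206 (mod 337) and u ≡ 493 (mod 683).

29862

337⁻¹ mod 683: 337*531 ≡ 1 (mod 683), so 337⁻¹ ≡ 531.
u = 206 + 337*((493 − 206)*531 mod 683) = 206 + 337*88 = 29862.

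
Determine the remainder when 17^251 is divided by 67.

56

251 in binary is 11111011, i.e. 251 = 128 + 64 + 32 + 16 + 8 + 2 + 1.
17^1 ≡ 17 (mod 67)
17^2 ≡ 17^2 = 289 ≡ 21 (mod 67)
17^4 ≡ 21^2 = 441 ≡ 39 (mod 67)
17^8 ≡ 39^2 = 1521 ≡ 47 (mod 67)
17^16 ≡ 47^2 = 2209 ≡ 65 (mod 67)
17^32 ≡ 65^2 = 4225 ≡ 4 (mod 67)
17^64 ≡ 4^2 = 16 (mod 67)
17^128 ≡ 16^2 = 256 ≡ 55 (mod 67)
17^251 = 17^128 · 17^64 · 17^32 · 17^16 · 17^8 · 17^2 · 17^1 ≡ 55 · 16 · 4 · 65 · 47 · 21 · 17 (mod 67).
Accumulate the product:
55 · 16 = 880 ≡ 9
9 · 4 = 36
36 · 65 = 2340 ≡ 62
62 · 47 = 2914 ≡ 33
33 · 21 = 693 ≡ 23
23 · 17 = 391 ≡ 56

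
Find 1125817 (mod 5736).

1561

1125817 = 196*5736 + 1561, so 1125817 ≡ 1561 (mod 5736).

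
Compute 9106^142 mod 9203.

By square-and-multiply:
142 in binary is 10001110, i.e. 142 = 128 + 8 + 4 + 2.
9106^1 ≡ 9106 (mod 9203)
9106^2 ≡ 9106^2 = 82919236 ≡ 206 (mod 9203)
9106^4 ≡ 206^2 = 42436 ≡ 5624 (mod 9203)
9106^8 ≡ 5624^2 = 31629376 ≡ 7868 (mod 9203)
9106^16 ≡ 7868^2 = 61905424 ≡ 6046 (mod 9203)
9106^32 ≡ 6046^2 = 36554116 ≡ 9003 (mod 9203)
9106^64 ≡ 9003^2 = 81054009 ≡ 3188 (mod 9203)
9106^128 ≡ 3188^2 = 10163344 ≡ 3232 (mod 9203)
9106^142 = 9106^128 · 9106^8 · 9106^4 · 9106^2 ≡ 3232 · 7868 · 5624 · 206 (mod 9203).
Accumulate the product:
3232 · 7868 = 25429376 ≡ 1487
1487 · 5624 = 8362888 ≡ 6564
6564 · 206 = 1352184 ≡ 8546

8546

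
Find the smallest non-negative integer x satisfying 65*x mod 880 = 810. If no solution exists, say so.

26

gcd(65, 880) = 5, and 5 | 810, so solutions exist.
Divide through by 5: 13*x mod 176 = 162.
13⁻¹ ≡ 149 (mod 176).
x ≡ 149*162 ≡ 26 (mod 176).
The smallest non-negative solution is x = 26.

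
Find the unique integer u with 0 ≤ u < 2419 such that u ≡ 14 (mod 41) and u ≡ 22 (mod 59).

2146

41⁻¹ mod 59: 41×36 ≡ 1 (mod 59), so 41⁻¹ ≡ 36.
u = 14 + 41×((22 − 14)×36 mod 59) = 14 + 41×52 = 2146.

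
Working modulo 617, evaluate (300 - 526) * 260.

472

300 - 526 = -226 ≡ 391 (mod 617)
391 * 260 = 101660 ≡ 472 (mod 617)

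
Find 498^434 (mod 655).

By square-and-multiply:
498^1 ≡ 498 (mod 655)
498^2 ≡ 498^2 = 248004 ≡ 414 (mod 655)
498^4 ≡ 414^2 = 171396 ≡ 441 (mod 655)
498^8 ≡ 441^2 = 194481 ≡ 601 (mod 655)
498^16 ≡ 601^2 = 361201 ≡ 296 (mod 655)
498^32 ≡ 296^2 = 87616 ≡ 501 (mod 655)
498^64 ≡ 501^2 = 251001 ≡ 136 (mod 655)
498^128 ≡ 136^2 = 18496 ≡ 156 (mod 655)
498^256 ≡ 156^2 = 24336 ≡ 101 (mod 655)
498^434 = 498^256 * 498^128 * 498^32 * 498^16 * 498^2 ≡ 101 * 156 * 501 * 296 * 414 (mod 655).
Accumulate the product:
101 * 156 = 15756 ≡ 36
36 * 501 = 18036 ≡ 351
351 * 296 = 103896 ≡ 406
406 * 414 = 168084 ≡ 404

404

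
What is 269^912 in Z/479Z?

56

Compute successive squares:
912 in binary is 1110010000, i.e. 912 = 512 + 256 + 128 + 16.
269^1 ≡ 269 (mod 479)
269^2 ≡ 269^2 = 72361 ≡ 32 (mod 479)
269^4 ≡ 32^2 = 1024 ≡ 66 (mod 479)
269^8 ≡ 66^2 = 4356 ≡ 45 (mod 479)
269^16 ≡ 45^2 = 2025 ≡ 109 (mod 479)
269^32 ≡ 109^2 = 11881 ≡ 385 (mod 479)
269^64 ≡ 385^2 = 148225 ≡ 214 (mod 479)
269^128 ≡ 214^2 = 45796 ≡ 291 (mod 479)
269^256 ≡ 291^2 = 84681 ≡ 377 (mod 479)
269^512 ≡ 377^2 = 142129 ≡ 345 (mod 479)
269^912 = 269^512 * 269^256 * 269^128 * 269^16 ≡ 345 * 377 * 291 * 109 (mod 479).
Accumulate the product:
345 * 377 = 130065 ≡ 256
256 * 291 = 74496 ≡ 251
251 * 109 = 27359 ≡ 56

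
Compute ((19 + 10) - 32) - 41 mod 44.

19 + 10 = 29
29 - 32 = -3 ≡ 41 (mod 44)
41 - 41 = 0

0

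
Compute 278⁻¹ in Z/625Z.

317

By the extended Euclidean algorithm:
625 = 2·278 + 69
278 = 4·69 + 2
69 = 34·2 + 1
2 = 2·1 + 0
gcd(278, 625) = 1, so the inverse exists.
Bézout: 1 = 137·625 − 308·278.
So 278⁻¹ ≡ −308 ≡ 317 (mod 625).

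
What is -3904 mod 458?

-3904 = -9*458 + 218, so -3904 ≡ 218 (mod 458).

218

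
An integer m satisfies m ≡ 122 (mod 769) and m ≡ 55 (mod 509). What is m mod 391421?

769⁻¹ mod 509: 769·139 ≡ 1 (mod 509), so 769⁻¹ ≡ 139.
m = 122 + 769·((55 − 122)·139 mod 509) = 122 + 769·358 = 275424.

275424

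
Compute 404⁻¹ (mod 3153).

3153 = 7×404 + 325
404 = 1×325 + 79
325 = 4×79 + 9
79 = 8×9 + 7
9 = 1×7 + 2
7 = 3×2 + 1
2 = 2×1 + 0
gcd(404, 3153) = 1, so the inverse exists.
Bézout: 1 = −179×3153 + 1397×404.
So 404⁻¹ ≡ 1397 (mod 3153).

1397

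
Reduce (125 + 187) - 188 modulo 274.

125 + 187 = 312 ≡ 38 (mod 274)
38 - 188 = -150 ≡ 124 (mod 274)

124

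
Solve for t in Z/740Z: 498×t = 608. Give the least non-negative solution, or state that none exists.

236

gcd(498, 740) = 2, and 2 | 608, so solutions exist.
Divide through by 2: 249×t mod 370 = 304.
249⁻¹ ≡ 159 (mod 370).
t ≡ 159×304 ≡ 236 (mod 370).
The smallest non-negative solution is t = 236.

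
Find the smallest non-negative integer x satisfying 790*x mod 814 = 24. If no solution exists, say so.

406

gcd(790, 814) = 2, and 2 | 24, so solutions exist.
Divide through by 2: 395*x mod 407 = 12.
395⁻¹ ≡ 373 (mod 407).
x ≡ 373*12 ≡ 406 (mod 407).
The smallest non-negative solution is x = 406.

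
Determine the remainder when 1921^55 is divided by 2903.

55 in binary is 110111, i.e. 55 = 32 + 16 + 4 + 2 + 1.
1921^1 ≡ 1921 (mod 2903)
1921^2 ≡ 1921^2 = 3690241 ≡ 528 (mod 2903)
1921^4 ≡ 528^2 = 278784 ≡ 96 (mod 2903)
1921^8 ≡ 96^2 = 9216 ≡ 507 (mod 2903)
1921^16 ≡ 507^2 = 257049 ≡ 1585 (mod 2903)
1921^32 ≡ 1585^2 = 2512225 ≡ 1130 (mod 2903)
1921^55 = 1921^32 * 1921^16 * 1921^4 * 1921^2 * 1921^1 ≡ 1130 * 1585 * 96 * 528 * 1921 (mod 2903).
Accumulate the product:
1130 * 1585 = 1791050 ≡ 2802
2802 * 96 = 268992 ≡ 1916
1916 * 528 = 1011648 ≡ 1404
1404 * 1921 = 2697084 ≡ 197

197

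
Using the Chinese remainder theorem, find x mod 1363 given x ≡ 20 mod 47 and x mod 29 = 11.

678

47⁻¹ mod 29: 47*21 ≡ 1 (mod 29), so 47⁻¹ ≡ 21.
x = 20 + 47*((11 − 20)*21 mod 29) = 20 + 47*14 = 678.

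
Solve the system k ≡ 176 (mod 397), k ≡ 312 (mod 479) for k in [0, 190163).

397⁻¹ mod 479: 397*368 ≡ 1 (mod 479), so 397⁻¹ ≡ 368.
k = 176 + 397*((312 − 176)*368 mod 479) = 176 + 397*232 = 92280.

92280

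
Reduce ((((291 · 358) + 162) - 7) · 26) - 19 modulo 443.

291 · 358 = 104178 ≡ 73 (mod 443)
73 + 162 = 235
235 - 7 = 228
228 · 26 = 5928 ≡ 169 (mod 443)
169 - 19 = 150

150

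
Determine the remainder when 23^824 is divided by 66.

1

23^1 ≡ 23 (mod 66)
23^2 ≡ 23^2 = 529 ≡ 1 (mod 66)
23^4 ≡ 1^2 = 1 (mod 66)
23^8 ≡ 1^2 = 1 (mod 66)
23^16 ≡ 1^2 = 1 (mod 66)
23^32 ≡ 1^2 = 1 (mod 66)
23^64 ≡ 1^2 = 1 (mod 66)
23^128 ≡ 1^2 = 1 (mod 66)
23^256 ≡ 1^2 = 1 (mod 66)
23^512 ≡ 1^2 = 1 (mod 66)
23^824 = 23^512 × 23^256 × 23^32 × 23^16 × 23^8 ≡ 1 × 1 × 1 × 1 × 1 (mod 66).
Accumulate the product:
1 × 1 = 1
1 × 1 = 1
1 × 1 = 1
1 × 1 = 1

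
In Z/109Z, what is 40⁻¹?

30

109 = 2×40 + 29
40 = 1×29 + 11
29 = 2×11 + 7
11 = 1×7 + 4
7 = 1×4 + 3
4 = 1×3 + 1
3 = 3×1 + 0
gcd(40, 109) = 1, so the inverse exists.
Back-substitute for 1:
1 = 1×4 − 1×3
  = −1×7 + 2×4
  = 2×11 − 3×7
  = −3×29 + 8×11
  = 8×40 − 11×29
  = −11×109 + 30×40
So 40⁻¹ ≡ 30 (mod 109).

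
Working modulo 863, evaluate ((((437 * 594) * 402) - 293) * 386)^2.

226

437 * 594 = 259578 ≡ 678 (mod 863)
678 * 402 = 272556 ≡ 711 (mod 863)
711 - 293 = 418
418 * 386 = 161348 ≡ 830 (mod 863)
(830)^2 ≡ 226 (mod 863)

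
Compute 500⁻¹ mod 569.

By the extended Euclidean algorithm:
569 = 1·500 + 69
500 = 7·69 + 17
69 = 4·17 + 1
17 = 17·1 + 0
gcd(500, 569) = 1, so the inverse exists.
Back-substitute for 1:
1 = 1·69 − 4·17
  = −4·500 + 29·69
  = 29·569 − 33·500
So 500⁻¹ ≡ −33 ≡ 536 (mod 569).

536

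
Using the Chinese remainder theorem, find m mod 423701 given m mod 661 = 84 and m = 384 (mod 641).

661⁻¹ mod 641: 661*609 ≡ 1 (mod 641), so 661⁻¹ ≡ 609.
m = 84 + 661*((384 − 84)*609 mod 641) = 84 + 661*15 = 9999.

9999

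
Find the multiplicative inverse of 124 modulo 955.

By the extended Euclidean algorithm:
955 = 7·124 + 87
124 = 1·87 + 37
87 = 2·37 + 13
37 = 2·13 + 11
13 = 1·11 + 2
11 = 5·2 + 1
2 = 2·1 + 0
gcd(124, 955) = 1, so the inverse exists.
Bézout: 1 = −57·955 + 439·124.
So 124⁻¹ ≡ 439 (mod 955).

439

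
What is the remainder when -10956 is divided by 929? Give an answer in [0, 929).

-10956 = -12·929 + 192, so -10956 ≡ 192 (mod 929).

192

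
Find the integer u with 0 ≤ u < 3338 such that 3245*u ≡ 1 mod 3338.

2333

3338 = 1·3245 + 93
3245 = 34·93 + 83
93 = 1·83 + 10
83 = 8·10 + 3
10 = 3·3 + 1
3 = 3·1 + 0
gcd(3245, 3338) = 1, so the inverse exists.
Bézout: 1 = 977·3338 − 1005·3245.
So 3245⁻¹ ≡ −1005 ≡ 2333 (mod 3338).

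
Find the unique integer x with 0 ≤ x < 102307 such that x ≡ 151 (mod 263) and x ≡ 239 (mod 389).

6463

263⁻¹ mod 389: 263×71 ≡ 1 (mod 389), so 263⁻¹ ≡ 71.
x = 151 + 263×((239 − 151)×71 mod 389) = 151 + 263×24 = 6463.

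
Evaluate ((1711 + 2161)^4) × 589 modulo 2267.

1711 + 2161 = 3872 ≡ 1605 (mod 2267)
(1605)^4 ≡ 561 (mod 2267)
561 × 589 = 330429 ≡ 1714 (mod 2267)

1714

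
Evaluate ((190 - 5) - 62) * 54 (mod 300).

42

190 - 5 = 185
185 - 62 = 123
123 * 54 = 6642 ≡ 42 (mod 300)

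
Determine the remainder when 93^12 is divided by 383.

138

12 in binary is 1100, i.e. 12 = 8 + 4.
93^1 ≡ 93 (mod 383)
93^2 ≡ 93^2 = 8649 ≡ 223 (mod 383)
93^4 ≡ 223^2 = 49729 ≡ 322 (mod 383)
93^8 ≡ 322^2 = 103684 ≡ 274 (mod 383)
93^12 = 93^8 * 93^4 ≡ 274 * 322 (mod 383).
274 * 322 = 88228 ≡ 138 (mod 383).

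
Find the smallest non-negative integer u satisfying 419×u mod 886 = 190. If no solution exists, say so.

472

gcd(419, 886) = 1, so a unique solution mod 886 exists.
419⁻¹ ≡ 203 (mod 886).
u ≡ 203×190 ≡ 472 (mod 886).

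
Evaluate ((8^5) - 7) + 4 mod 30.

5

(8)^5 ≡ 8 (mod 30)
8 - 7 = 1
1 + 4 = 5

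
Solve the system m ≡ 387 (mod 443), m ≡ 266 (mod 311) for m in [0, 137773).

443⁻¹ mod 311: 443*172 ≡ 1 (mod 311), so 443⁻¹ ≡ 172.
m = 387 + 443*((266 − 387)*172 mod 311) = 387 + 443*25 = 11462.
Check: 11462 mod 443 = 387, 11462 mod 311 = 266. ✓

11462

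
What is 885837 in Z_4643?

885837 = 190·4643 + 3667, so 885837 ≡ 3667 (mod 4643).

3667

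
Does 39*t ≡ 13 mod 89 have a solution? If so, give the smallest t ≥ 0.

gcd(39, 89) = 1, so a unique solution mod 89 exists.
39⁻¹ ≡ 16 (mod 89).
t ≡ 16*13 ≡ 30 (mod 89).

30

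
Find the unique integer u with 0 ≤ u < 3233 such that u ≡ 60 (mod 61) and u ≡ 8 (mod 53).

1280

61⁻¹ mod 53: 61·20 ≡ 1 (mod 53), so 61⁻¹ ≡ 20.
u = 60 + 61·((8 − 60)·20 mod 53) = 60 + 61·20 = 1280.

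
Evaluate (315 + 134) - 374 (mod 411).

75

315 + 134 = 449 ≡ 38 (mod 411)
38 - 374 = -336 ≡ 75 (mod 411)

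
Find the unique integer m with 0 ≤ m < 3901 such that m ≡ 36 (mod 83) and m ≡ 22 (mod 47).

3688

83⁻¹ mod 47: 83*17 ≡ 1 (mod 47), so 83⁻¹ ≡ 17.
m = 36 + 83*((22 − 36)*17 mod 47) = 36 + 83*44 = 3688.
Check: 3688 mod 83 = 36, 3688 mod 47 = 22. ✓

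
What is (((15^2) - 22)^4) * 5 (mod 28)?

21

(15)^2 ≡ 1 (mod 28)
1 - 22 = -21 ≡ 7 (mod 28)
(7)^4 ≡ 21 (mod 28)
21 * 5 = 105 ≡ 21 (mod 28)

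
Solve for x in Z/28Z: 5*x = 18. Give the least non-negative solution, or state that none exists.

gcd(5, 28) = 1, so a unique solution mod 28 exists.
5⁻¹ ≡ 17 (mod 28).
x ≡ 17*18 ≡ 26 (mod 28).

26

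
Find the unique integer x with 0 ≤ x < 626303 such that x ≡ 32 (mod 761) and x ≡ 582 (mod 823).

356941

761⁻¹ mod 823: 761×146 ≡ 1 (mod 823), so 761⁻¹ ≡ 146.
x = 32 + 761×((582 − 32)×146 mod 823) = 32 + 761×469 = 356941.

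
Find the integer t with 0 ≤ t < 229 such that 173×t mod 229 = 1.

184

Run the extended Euclidean algorithm:
229 = 1·173 + 56
173 = 3·56 + 5
56 = 11·5 + 1
5 = 5·1 + 0
gcd(173, 229) = 1, so the inverse exists.
Back-substitute for 1:
1 = 1·56 − 11·5
  = −11·173 + 34·56
  = 34·229 − 45·173
So 173⁻¹ ≡ −45 ≡ 184 (mod 229).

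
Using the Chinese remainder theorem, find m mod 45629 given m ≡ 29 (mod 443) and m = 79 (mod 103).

443⁻¹ mod 103: 443×10 ≡ 1 (mod 103), so 443⁻¹ ≡ 10.
m = 29 + 443×((79 − 29)×10 mod 103) = 29 + 443×88 = 39013.
Check: 39013 mod 443 = 29, 39013 mod 103 = 79. ✓

39013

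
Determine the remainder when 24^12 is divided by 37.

10

Compute successive squares:
24^1 ≡ 24 (mod 37)
24^2 ≡ 24^2 = 576 ≡ 21 (mod 37)
24^4 ≡ 21^2 = 441 ≡ 34 (mod 37)
24^8 ≡ 34^2 = 1156 ≡ 9 (mod 37)
24^12 = 24^8 * 24^4 ≡ 9 * 34 (mod 37).
9 * 34 = 306 ≡ 10 (mod 37).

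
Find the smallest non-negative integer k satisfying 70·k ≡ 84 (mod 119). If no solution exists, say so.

gcd(70, 119) = 7, and 7 | 84, so solutions exist.
Divide through by 7: 10·k ≡ 12 mod 17.
10⁻¹ ≡ 12 (mod 17).
k ≡ 12·12 ≡ 8 (mod 17).
The smallest non-negative solution is k = 8.

8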